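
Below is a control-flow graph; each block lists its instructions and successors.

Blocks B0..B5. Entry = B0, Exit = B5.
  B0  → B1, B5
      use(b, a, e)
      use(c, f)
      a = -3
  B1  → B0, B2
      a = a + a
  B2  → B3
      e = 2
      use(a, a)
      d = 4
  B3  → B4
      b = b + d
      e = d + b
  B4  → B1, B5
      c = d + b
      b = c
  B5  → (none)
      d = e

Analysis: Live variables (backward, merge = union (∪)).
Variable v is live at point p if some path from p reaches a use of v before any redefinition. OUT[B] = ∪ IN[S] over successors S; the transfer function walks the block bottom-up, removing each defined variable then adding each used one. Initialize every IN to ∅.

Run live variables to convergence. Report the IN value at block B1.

Converged values:
  B0:  IN={a, b, c, e, f}  OUT={a, b, c, e, f}
  B1:  IN={a, b, c, e, f}  OUT={a, b, c, e, f}
  B2:  IN={a, b, f}  OUT={a, b, d, f}
  B3:  IN={a, b, d, f}  OUT={a, b, d, e, f}
  B4:  IN={a, b, d, e, f}  OUT={a, b, c, e, f}
  B5:  IN={e}  OUT={}

Merge at B1: OUT[B1] = IN[B0] ⊔ IN[B2] = {a, b, c, e, f}
Applying B1's transfer function to that OUT value gives IN[B1] (row B1 above).

Answer: {a, b, c, e, f}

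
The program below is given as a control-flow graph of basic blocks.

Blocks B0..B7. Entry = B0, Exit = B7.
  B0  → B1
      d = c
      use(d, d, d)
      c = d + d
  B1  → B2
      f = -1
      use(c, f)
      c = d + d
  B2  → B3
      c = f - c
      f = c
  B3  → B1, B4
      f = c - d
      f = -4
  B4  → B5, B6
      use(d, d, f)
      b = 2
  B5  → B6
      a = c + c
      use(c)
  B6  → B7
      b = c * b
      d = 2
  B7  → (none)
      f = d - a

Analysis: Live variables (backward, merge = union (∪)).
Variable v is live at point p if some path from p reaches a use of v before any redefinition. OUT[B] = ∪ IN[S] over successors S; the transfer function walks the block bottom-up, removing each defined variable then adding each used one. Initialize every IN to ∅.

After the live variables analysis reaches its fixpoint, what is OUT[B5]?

Per-block solution:
  B0:   IN={a, c}   OUT={a, c, d}
  B1:   IN={a, c, d}   OUT={a, c, d, f}
  B2:   IN={a, c, d, f}   OUT={a, c, d}
  B3:   IN={a, c, d}   OUT={a, c, d, f}
  B4:   IN={a, c, d, f}   OUT={a, b, c}
  B5:   IN={b, c}   OUT={a, b, c}
  B6:   IN={a, b, c}   OUT={a, d}
  B7:   IN={a, d}   OUT={}

Merge at B5: OUT[B5] = IN[B6] = {a, b, c}

Answer: {a, b, c}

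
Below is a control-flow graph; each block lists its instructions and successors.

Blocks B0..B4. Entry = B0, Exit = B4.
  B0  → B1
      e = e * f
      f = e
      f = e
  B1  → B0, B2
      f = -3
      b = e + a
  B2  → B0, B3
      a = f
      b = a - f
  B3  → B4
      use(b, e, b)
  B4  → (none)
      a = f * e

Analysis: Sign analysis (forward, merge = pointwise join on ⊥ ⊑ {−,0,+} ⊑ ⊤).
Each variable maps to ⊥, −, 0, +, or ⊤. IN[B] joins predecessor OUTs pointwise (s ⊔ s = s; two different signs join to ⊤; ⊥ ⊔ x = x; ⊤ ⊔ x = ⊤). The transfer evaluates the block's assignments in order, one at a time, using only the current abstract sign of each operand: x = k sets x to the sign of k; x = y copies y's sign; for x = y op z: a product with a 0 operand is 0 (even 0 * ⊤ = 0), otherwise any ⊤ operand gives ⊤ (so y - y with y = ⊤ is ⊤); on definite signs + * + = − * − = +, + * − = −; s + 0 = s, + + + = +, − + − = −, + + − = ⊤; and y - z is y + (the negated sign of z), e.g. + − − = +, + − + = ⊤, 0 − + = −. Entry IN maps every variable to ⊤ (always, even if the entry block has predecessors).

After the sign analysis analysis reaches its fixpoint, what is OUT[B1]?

Per-block solution:
  B0:   IN=(all ⊤)   OUT=(all ⊤)
  B1:   IN=(all ⊤)   OUT={f:-; rest ⊤}
  B2:   IN={f:-; rest ⊤}   OUT={a:-, f:-; rest ⊤}
  B3:   IN={a:-, f:-; rest ⊤}   OUT={a:-, f:-; rest ⊤}
  B4:   IN={a:-, f:-; rest ⊤}   OUT={f:-; rest ⊤}

Merge at B1: IN[B1] = OUT[B0] = {a: ⊤, b: ⊤, c: ⊤, d: ⊤, e: ⊤, f: ⊤}
Applying B1's transfer function to that IN value gives OUT[B1] (row B1 above).

Answer: {a: ⊤, b: ⊤, c: ⊤, d: ⊤, e: ⊤, f: -}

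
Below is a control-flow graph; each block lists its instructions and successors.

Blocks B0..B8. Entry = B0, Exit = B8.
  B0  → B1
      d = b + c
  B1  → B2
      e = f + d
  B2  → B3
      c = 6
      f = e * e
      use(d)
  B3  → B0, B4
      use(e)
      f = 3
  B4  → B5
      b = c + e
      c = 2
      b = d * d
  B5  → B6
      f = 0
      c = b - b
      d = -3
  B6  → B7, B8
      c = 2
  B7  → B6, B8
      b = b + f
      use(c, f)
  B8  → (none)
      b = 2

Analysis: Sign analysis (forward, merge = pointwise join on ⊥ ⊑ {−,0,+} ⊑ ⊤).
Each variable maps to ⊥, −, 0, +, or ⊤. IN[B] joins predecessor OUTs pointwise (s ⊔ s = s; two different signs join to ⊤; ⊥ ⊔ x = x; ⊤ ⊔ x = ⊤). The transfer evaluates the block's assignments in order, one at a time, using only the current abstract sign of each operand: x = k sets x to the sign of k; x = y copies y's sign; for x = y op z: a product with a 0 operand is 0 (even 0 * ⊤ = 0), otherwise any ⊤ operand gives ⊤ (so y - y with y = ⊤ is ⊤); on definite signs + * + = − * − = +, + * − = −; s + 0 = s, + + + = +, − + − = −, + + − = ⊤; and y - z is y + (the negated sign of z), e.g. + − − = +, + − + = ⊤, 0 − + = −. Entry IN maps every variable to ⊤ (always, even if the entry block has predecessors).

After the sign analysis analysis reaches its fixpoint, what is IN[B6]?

Answer: {a: ⊤, b: ⊤, c: ⊤, d: -, e: ⊤, f: 0}

Derivation:
Fixpoint table:
  B0: | IN=(all ⊤) | OUT=(all ⊤)
  B1: | IN=(all ⊤) | OUT=(all ⊤)
  B2: | IN=(all ⊤) | OUT={c:+; rest ⊤}
  B3: | IN={c:+; rest ⊤} | OUT={c:+, f:+; rest ⊤}
  B4: | IN={c:+, f:+; rest ⊤} | OUT={c:+, f:+; rest ⊤}
  B5: | IN={c:+, f:+; rest ⊤} | OUT={d:-, f:0; rest ⊤}
  B6: | IN={d:-, f:0; rest ⊤} | OUT={c:+, d:-, f:0; rest ⊤}
  B7: | IN={c:+, d:-, f:0; rest ⊤} | OUT={c:+, d:-, f:0; rest ⊤}
  B8: | IN={c:+, d:-, f:0; rest ⊤} | OUT={b:+, c:+, d:-, f:0; rest ⊤}

Merge at B6: IN[B6] = OUT[B5] ⊔ OUT[B7] = {a: ⊤, b: ⊤, c: ⊤, d: -, e: ⊤, f: 0}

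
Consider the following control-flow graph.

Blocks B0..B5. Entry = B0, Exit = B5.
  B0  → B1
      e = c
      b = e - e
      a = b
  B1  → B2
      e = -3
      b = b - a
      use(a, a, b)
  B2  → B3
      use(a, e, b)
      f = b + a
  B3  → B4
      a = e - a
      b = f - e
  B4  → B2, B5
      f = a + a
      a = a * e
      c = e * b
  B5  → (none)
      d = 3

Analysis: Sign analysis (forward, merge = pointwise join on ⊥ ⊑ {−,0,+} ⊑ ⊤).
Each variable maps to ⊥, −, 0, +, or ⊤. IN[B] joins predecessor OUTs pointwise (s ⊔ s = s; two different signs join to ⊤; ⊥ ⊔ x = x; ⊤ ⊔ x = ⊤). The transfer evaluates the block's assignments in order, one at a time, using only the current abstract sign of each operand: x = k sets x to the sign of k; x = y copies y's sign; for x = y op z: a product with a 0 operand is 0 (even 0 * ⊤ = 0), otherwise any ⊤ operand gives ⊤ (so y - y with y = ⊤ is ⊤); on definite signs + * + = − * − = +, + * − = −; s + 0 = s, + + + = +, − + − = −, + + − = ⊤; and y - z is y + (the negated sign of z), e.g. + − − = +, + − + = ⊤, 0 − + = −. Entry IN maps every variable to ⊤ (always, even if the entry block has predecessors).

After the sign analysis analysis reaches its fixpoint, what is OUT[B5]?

Answer: {a: ⊤, b: ⊤, c: ⊤, d: +, e: -, f: ⊤}

Trace:
Per-block solution:
  B0: | IN=(all ⊤) | OUT=(all ⊤)
  B1: | IN=(all ⊤) | OUT={e:-; rest ⊤}
  B2: | IN={e:-; rest ⊤} | OUT={e:-; rest ⊤}
  B3: | IN={e:-; rest ⊤} | OUT={e:-; rest ⊤}
  B4: | IN={e:-; rest ⊤} | OUT={e:-; rest ⊤}
  B5: | IN={e:-; rest ⊤} | OUT={d:+, e:-; rest ⊤}

Merge at B5: IN[B5] = OUT[B4] = {a: ⊤, b: ⊤, c: ⊤, d: ⊤, e: -, f: ⊤}
Applying B5's transfer function to that IN value gives OUT[B5] (row B5 above).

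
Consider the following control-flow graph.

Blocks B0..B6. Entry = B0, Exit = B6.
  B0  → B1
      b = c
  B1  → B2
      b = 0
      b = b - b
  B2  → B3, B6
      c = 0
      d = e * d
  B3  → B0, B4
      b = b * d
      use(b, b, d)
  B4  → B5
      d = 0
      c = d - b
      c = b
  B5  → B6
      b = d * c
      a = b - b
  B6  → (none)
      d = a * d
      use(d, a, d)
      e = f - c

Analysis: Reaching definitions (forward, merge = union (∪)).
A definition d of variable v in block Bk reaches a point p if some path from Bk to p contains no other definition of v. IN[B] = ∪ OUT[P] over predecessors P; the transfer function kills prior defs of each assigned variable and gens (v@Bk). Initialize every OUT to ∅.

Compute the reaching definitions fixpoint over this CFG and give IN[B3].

Per-block solution:
  B0:   IN={b@B3, c@B2, d@B2}   OUT={b@B0, c@B2, d@B2}
  B1:   IN={b@B0, c@B2, d@B2}   OUT={b@B1, c@B2, d@B2}
  B2:   IN={b@B1, c@B2, d@B2}   OUT={b@B1, c@B2, d@B2}
  B3:   IN={b@B1, c@B2, d@B2}   OUT={b@B3, c@B2, d@B2}
  B4:   IN={b@B3, c@B2, d@B2}   OUT={b@B3, c@B4, d@B4}
  B5:   IN={b@B3, c@B4, d@B4}   OUT={a@B5, b@B5, c@B4, d@B4}
  B6:   IN={a@B5, b@B1, b@B5, c@B2, c@B4, d@B2, d@B4}   OUT={a@B5, b@B1, b@B5, c@B2, c@B4, d@B6, e@B6}

Merge at B3: IN[B3] = OUT[B2] = {b@B1, c@B2, d@B2}

Answer: {b@B1, c@B2, d@B2}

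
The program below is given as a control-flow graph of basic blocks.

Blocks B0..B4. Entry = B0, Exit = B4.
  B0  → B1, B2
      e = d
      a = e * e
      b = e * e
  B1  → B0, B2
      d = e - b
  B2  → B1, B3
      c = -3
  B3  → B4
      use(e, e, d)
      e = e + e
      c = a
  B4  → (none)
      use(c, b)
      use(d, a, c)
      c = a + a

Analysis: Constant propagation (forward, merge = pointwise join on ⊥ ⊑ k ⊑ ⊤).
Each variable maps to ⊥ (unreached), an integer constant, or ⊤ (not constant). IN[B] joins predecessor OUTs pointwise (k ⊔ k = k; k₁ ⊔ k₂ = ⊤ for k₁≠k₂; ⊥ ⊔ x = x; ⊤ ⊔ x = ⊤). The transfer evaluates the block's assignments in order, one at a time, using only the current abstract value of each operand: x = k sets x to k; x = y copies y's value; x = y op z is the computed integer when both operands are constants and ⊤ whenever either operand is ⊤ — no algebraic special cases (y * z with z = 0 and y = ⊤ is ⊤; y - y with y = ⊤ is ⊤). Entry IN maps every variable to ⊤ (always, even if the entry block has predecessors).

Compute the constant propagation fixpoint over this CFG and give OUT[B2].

Converged values:
  B0: | IN=(all ⊤) | OUT=(all ⊤)
  B1: | IN=(all ⊤) | OUT=(all ⊤)
  B2: | IN=(all ⊤) | OUT={c:-3; rest ⊤}
  B3: | IN={c:-3; rest ⊤} | OUT=(all ⊤)
  B4: | IN=(all ⊤) | OUT=(all ⊤)

Merge at B2: IN[B2] = OUT[B0] ⊔ OUT[B1] = {a: ⊤, b: ⊤, c: ⊤, d: ⊤, e: ⊤, f: ⊤}
Applying B2's transfer function to that IN value gives OUT[B2] (row B2 above).

Answer: {a: ⊤, b: ⊤, c: -3, d: ⊤, e: ⊤, f: ⊤}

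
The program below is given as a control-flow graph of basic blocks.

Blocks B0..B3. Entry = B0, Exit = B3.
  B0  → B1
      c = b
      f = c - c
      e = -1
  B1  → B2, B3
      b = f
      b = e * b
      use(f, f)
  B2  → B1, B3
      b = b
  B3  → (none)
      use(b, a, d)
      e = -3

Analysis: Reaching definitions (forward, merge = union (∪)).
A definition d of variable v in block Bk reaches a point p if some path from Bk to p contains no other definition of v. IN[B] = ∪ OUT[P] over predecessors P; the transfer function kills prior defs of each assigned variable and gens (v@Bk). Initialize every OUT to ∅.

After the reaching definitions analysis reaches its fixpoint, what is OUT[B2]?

Converged values:
  B0:  IN={}  OUT={c@B0, e@B0, f@B0}
  B1:  IN={b@B2, c@B0, e@B0, f@B0}  OUT={b@B1, c@B0, e@B0, f@B0}
  B2:  IN={b@B1, c@B0, e@B0, f@B0}  OUT={b@B2, c@B0, e@B0, f@B0}
  B3:  IN={b@B1, b@B2, c@B0, e@B0, f@B0}  OUT={b@B1, b@B2, c@B0, e@B3, f@B0}

Merge at B2: IN[B2] = OUT[B1] = {b@B1, c@B0, e@B0, f@B0}
Applying B2's transfer function to that IN value gives OUT[B2] (row B2 above).

Answer: {b@B2, c@B0, e@B0, f@B0}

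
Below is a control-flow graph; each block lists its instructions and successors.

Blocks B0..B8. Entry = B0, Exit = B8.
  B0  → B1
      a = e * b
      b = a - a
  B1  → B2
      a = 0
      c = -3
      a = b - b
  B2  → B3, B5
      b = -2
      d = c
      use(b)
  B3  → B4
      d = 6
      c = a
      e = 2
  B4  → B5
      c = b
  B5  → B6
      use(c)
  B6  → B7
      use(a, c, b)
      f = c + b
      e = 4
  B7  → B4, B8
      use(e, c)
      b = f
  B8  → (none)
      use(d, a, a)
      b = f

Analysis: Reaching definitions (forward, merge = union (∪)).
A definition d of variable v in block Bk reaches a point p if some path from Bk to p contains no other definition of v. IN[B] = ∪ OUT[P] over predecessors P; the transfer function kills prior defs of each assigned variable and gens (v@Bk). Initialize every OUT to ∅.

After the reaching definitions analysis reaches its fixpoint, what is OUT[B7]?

Per-block solution:
  B0:  IN={}  OUT={a@B0, b@B0}
  B1:  IN={a@B0, b@B0}  OUT={a@B1, b@B0, c@B1}
  B2:  IN={a@B1, b@B0, c@B1}  OUT={a@B1, b@B2, c@B1, d@B2}
  B3:  IN={a@B1, b@B2, c@B1, d@B2}  OUT={a@B1, b@B2, c@B3, d@B3, e@B3}
  B4:  IN={a@B1, b@B2, b@B7, c@B1, c@B3, c@B4, d@B2, d@B3, e@B3, e@B6, f@B6}  OUT={a@B1, b@B2, b@B7, c@B4, d@B2, d@B3, e@B3, e@B6, f@B6}
  B5:  IN={a@B1, b@B2, b@B7, c@B1, c@B4, d@B2, d@B3, e@B3, e@B6, f@B6}  OUT={a@B1, b@B2, b@B7, c@B1, c@B4, d@B2, d@B3, e@B3, e@B6, f@B6}
  B6:  IN={a@B1, b@B2, b@B7, c@B1, c@B4, d@B2, d@B3, e@B3, e@B6, f@B6}  OUT={a@B1, b@B2, b@B7, c@B1, c@B4, d@B2, d@B3, e@B6, f@B6}
  B7:  IN={a@B1, b@B2, b@B7, c@B1, c@B4, d@B2, d@B3, e@B6, f@B6}  OUT={a@B1, b@B7, c@B1, c@B4, d@B2, d@B3, e@B6, f@B6}
  B8:  IN={a@B1, b@B7, c@B1, c@B4, d@B2, d@B3, e@B6, f@B6}  OUT={a@B1, b@B8, c@B1, c@B4, d@B2, d@B3, e@B6, f@B6}

Merge at B7: IN[B7] = OUT[B6] = {a@B1, b@B2, b@B7, c@B1, c@B4, d@B2, d@B3, e@B6, f@B6}
Applying B7's transfer function to that IN value gives OUT[B7] (row B7 above).

Answer: {a@B1, b@B7, c@B1, c@B4, d@B2, d@B3, e@B6, f@B6}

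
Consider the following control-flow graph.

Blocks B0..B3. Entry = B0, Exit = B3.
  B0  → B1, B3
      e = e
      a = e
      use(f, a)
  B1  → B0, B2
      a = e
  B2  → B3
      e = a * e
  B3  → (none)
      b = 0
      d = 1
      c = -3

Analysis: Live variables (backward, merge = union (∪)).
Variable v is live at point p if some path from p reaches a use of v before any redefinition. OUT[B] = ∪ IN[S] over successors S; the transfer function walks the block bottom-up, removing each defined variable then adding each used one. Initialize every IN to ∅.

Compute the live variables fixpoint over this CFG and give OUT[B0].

Converged values:
  B0:   IN={e, f}   OUT={e, f}
  B1:   IN={e, f}   OUT={a, e, f}
  B2:   IN={a, e}   OUT={}
  B3:   IN={}   OUT={}

Merge at B0: OUT[B0] = IN[B1] ⊔ IN[B3] = {e, f}

Answer: {e, f}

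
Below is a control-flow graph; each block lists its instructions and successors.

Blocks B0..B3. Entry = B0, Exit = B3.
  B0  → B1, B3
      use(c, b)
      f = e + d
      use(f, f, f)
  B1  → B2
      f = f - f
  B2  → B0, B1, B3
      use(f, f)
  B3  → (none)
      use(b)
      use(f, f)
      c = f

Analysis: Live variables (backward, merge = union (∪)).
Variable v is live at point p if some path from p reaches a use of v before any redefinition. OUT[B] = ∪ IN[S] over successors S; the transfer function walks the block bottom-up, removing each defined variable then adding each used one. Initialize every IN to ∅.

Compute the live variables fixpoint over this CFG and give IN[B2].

Answer: {b, c, d, e, f}

Working:
Per-block solution:
  B0: | IN={b, c, d, e} | OUT={b, c, d, e, f}
  B1: | IN={b, c, d, e, f} | OUT={b, c, d, e, f}
  B2: | IN={b, c, d, e, f} | OUT={b, c, d, e, f}
  B3: | IN={b, f} | OUT={}

Merge at B2: OUT[B2] = IN[B0] ⊔ IN[B1] ⊔ IN[B3] = {b, c, d, e, f}
Applying B2's transfer function to that OUT value gives IN[B2] (row B2 above).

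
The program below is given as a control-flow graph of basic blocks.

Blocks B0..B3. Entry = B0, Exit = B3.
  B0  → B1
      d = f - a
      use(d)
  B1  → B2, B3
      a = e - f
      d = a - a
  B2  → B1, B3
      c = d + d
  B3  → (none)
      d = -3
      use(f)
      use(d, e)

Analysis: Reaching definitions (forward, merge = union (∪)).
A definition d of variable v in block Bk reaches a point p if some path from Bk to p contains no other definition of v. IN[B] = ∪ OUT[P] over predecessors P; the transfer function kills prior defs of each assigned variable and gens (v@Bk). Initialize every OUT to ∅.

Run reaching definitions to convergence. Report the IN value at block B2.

Converged values:
  B0: | IN={} | OUT={d@B0}
  B1: | IN={a@B1, c@B2, d@B0, d@B1} | OUT={a@B1, c@B2, d@B1}
  B2: | IN={a@B1, c@B2, d@B1} | OUT={a@B1, c@B2, d@B1}
  B3: | IN={a@B1, c@B2, d@B1} | OUT={a@B1, c@B2, d@B3}

Merge at B2: IN[B2] = OUT[B1] = {a@B1, c@B2, d@B1}

Answer: {a@B1, c@B2, d@B1}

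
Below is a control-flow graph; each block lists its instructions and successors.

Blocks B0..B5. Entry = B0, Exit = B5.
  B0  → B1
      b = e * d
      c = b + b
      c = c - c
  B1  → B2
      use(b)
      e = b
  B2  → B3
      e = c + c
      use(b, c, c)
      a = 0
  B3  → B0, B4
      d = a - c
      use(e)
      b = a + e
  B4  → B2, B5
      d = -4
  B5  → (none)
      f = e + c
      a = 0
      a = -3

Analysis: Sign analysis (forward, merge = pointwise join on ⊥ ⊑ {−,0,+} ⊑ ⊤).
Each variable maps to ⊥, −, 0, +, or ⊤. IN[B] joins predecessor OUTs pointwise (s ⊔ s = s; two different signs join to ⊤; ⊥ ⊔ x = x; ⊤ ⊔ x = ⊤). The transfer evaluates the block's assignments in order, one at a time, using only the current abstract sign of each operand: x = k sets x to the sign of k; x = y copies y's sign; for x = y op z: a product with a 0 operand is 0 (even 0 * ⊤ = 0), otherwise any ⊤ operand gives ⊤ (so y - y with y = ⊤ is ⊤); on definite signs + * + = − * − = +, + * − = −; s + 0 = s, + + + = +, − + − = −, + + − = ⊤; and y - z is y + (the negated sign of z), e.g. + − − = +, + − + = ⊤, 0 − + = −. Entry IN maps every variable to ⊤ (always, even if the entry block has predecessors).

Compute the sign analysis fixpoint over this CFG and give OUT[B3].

Converged values:
  B0: | IN=(all ⊤) | OUT=(all ⊤)
  B1: | IN=(all ⊤) | OUT=(all ⊤)
  B2: | IN=(all ⊤) | OUT={a:0; rest ⊤}
  B3: | IN={a:0; rest ⊤} | OUT={a:0; rest ⊤}
  B4: | IN={a:0; rest ⊤} | OUT={a:0, d:-; rest ⊤}
  B5: | IN={a:0, d:-; rest ⊤} | OUT={a:-, d:-; rest ⊤}

Merge at B3: IN[B3] = OUT[B2] = {a: 0, b: ⊤, c: ⊤, d: ⊤, e: ⊤, f: ⊤}
Applying B3's transfer function to that IN value gives OUT[B3] (row B3 above).

Answer: {a: 0, b: ⊤, c: ⊤, d: ⊤, e: ⊤, f: ⊤}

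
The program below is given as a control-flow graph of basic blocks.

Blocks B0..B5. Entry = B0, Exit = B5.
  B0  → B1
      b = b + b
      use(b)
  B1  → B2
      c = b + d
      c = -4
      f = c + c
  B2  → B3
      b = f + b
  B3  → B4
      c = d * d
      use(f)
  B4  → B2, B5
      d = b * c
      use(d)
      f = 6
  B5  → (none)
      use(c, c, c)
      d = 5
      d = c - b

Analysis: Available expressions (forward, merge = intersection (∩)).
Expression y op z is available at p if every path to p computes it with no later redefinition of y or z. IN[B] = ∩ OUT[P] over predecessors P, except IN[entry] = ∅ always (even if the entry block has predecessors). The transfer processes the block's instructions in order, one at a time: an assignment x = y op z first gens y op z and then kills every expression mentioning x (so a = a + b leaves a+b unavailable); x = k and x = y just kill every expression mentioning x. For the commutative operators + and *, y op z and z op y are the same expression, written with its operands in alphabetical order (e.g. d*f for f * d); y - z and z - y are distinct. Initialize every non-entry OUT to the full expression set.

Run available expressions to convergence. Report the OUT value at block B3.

Fixpoint table:
  B0:   IN={}   OUT={}
  B1:   IN={}   OUT={b+d, c+c}
  B2:   IN={}   OUT={}
  B3:   IN={}   OUT={d*d}
  B4:   IN={d*d}   OUT={b*c}
  B5:   IN={b*c}   OUT={b*c, c-b}

Merge at B3: IN[B3] = OUT[B2] = {}
Applying B3's transfer function to that IN value gives OUT[B3] (row B3 above).

Answer: {d*d}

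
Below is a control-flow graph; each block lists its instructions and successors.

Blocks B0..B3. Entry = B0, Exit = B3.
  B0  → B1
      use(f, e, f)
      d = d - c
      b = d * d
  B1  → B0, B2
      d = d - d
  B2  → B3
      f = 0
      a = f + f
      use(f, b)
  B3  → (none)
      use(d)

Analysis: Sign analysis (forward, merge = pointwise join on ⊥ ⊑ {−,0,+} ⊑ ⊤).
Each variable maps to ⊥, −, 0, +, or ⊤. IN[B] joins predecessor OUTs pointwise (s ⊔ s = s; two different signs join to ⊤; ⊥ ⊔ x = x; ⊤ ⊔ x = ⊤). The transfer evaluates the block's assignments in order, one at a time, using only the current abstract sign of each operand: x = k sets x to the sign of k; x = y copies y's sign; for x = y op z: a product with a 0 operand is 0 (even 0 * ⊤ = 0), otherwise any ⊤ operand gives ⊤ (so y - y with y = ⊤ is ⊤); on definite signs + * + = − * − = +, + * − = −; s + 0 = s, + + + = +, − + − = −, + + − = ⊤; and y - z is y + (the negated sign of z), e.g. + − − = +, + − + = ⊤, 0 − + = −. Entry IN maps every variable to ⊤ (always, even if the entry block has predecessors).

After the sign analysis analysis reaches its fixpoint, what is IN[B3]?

Answer: {a: 0, b: ⊤, c: ⊤, d: ⊤, e: ⊤, f: 0}

Trace:
Converged values:
  B0:  IN=(all ⊤)  OUT=(all ⊤)
  B1:  IN=(all ⊤)  OUT=(all ⊤)
  B2:  IN=(all ⊤)  OUT={a:0, f:0; rest ⊤}
  B3:  IN={a:0, f:0; rest ⊤}  OUT={a:0, f:0; rest ⊤}

Merge at B3: IN[B3] = OUT[B2] = {a: 0, b: ⊤, c: ⊤, d: ⊤, e: ⊤, f: 0}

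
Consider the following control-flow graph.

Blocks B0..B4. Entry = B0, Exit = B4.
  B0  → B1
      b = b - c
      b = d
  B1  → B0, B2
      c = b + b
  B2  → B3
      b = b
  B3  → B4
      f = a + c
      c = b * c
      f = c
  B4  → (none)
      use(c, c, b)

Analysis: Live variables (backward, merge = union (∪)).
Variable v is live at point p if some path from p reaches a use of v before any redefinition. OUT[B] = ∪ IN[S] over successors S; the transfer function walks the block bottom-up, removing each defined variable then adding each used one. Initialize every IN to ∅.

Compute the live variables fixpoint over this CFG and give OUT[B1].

Answer: {a, b, c, d}

Derivation:
Per-block solution:
  B0: | IN={a, b, c, d} | OUT={a, b, d}
  B1: | IN={a, b, d} | OUT={a, b, c, d}
  B2: | IN={a, b, c} | OUT={a, b, c}
  B3: | IN={a, b, c} | OUT={b, c}
  B4: | IN={b, c} | OUT={}

Merge at B1: OUT[B1] = IN[B0] ⊔ IN[B2] = {a, b, c, d}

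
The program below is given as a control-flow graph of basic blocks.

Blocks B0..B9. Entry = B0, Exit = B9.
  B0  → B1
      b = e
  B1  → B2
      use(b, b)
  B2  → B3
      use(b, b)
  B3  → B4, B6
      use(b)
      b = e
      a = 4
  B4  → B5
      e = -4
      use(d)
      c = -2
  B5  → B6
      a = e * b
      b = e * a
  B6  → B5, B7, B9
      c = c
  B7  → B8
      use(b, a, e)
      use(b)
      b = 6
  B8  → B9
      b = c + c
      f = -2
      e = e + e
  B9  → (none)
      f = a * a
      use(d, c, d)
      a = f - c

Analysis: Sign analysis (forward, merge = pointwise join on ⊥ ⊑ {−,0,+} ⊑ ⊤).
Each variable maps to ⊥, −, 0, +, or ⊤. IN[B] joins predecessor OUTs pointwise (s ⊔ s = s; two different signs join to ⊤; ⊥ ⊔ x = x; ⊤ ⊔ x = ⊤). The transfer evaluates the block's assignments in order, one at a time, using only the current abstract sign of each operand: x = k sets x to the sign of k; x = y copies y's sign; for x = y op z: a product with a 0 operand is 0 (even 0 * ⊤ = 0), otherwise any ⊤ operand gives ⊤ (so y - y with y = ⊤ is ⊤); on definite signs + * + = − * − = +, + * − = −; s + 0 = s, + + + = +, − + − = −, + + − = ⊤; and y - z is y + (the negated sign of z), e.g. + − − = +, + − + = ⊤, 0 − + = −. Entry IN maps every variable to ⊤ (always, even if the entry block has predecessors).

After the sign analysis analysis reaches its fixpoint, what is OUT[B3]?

Fixpoint table:
  B0: | IN=(all ⊤) | OUT=(all ⊤)
  B1: | IN=(all ⊤) | OUT=(all ⊤)
  B2: | IN=(all ⊤) | OUT=(all ⊤)
  B3: | IN=(all ⊤) | OUT={a:+; rest ⊤}
  B4: | IN={a:+; rest ⊤} | OUT={a:+, c:-, e:-; rest ⊤}
  B5: | IN=(all ⊤) | OUT=(all ⊤)
  B6: | IN=(all ⊤) | OUT=(all ⊤)
  B7: | IN=(all ⊤) | OUT={b:+; rest ⊤}
  B8: | IN={b:+; rest ⊤} | OUT={f:-; rest ⊤}
  B9: | IN=(all ⊤) | OUT=(all ⊤)

Merge at B3: IN[B3] = OUT[B2] = {a: ⊤, b: ⊤, c: ⊤, d: ⊤, e: ⊤, f: ⊤}
Applying B3's transfer function to that IN value gives OUT[B3] (row B3 above).

Answer: {a: +, b: ⊤, c: ⊤, d: ⊤, e: ⊤, f: ⊤}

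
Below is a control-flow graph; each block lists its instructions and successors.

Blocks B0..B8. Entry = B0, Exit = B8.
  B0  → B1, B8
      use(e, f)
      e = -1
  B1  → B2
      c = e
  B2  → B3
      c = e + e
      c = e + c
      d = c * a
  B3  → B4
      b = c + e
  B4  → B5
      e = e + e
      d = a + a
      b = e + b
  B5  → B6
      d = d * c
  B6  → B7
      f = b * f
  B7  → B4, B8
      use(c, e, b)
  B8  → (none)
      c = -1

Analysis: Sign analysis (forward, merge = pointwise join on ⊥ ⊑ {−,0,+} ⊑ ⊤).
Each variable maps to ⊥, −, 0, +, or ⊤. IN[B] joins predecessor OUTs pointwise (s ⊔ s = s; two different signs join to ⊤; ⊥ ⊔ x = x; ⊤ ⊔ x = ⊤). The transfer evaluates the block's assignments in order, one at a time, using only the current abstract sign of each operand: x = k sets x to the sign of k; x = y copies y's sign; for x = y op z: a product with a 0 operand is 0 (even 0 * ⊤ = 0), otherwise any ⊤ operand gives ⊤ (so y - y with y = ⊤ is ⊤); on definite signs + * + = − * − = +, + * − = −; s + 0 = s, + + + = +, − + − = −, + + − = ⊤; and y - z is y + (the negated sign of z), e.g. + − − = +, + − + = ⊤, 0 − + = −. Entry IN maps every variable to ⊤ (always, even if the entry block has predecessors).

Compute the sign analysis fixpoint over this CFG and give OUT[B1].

Per-block solution:
  B0:   IN=(all ⊤)   OUT={e:-; rest ⊤}
  B1:   IN={e:-; rest ⊤}   OUT={c:-, e:-; rest ⊤}
  B2:   IN={c:-, e:-; rest ⊤}   OUT={c:-, e:-; rest ⊤}
  B3:   IN={c:-, e:-; rest ⊤}   OUT={b:-, c:-, e:-; rest ⊤}
  B4:   IN={b:-, c:-, e:-; rest ⊤}   OUT={b:-, c:-, e:-; rest ⊤}
  B5:   IN={b:-, c:-, e:-; rest ⊤}   OUT={b:-, c:-, e:-; rest ⊤}
  B6:   IN={b:-, c:-, e:-; rest ⊤}   OUT={b:-, c:-, e:-; rest ⊤}
  B7:   IN={b:-, c:-, e:-; rest ⊤}   OUT={b:-, c:-, e:-; rest ⊤}
  B8:   IN={e:-; rest ⊤}   OUT={c:-, e:-; rest ⊤}

Merge at B1: IN[B1] = OUT[B0] = {a: ⊤, b: ⊤, c: ⊤, d: ⊤, e: -, f: ⊤}
Applying B1's transfer function to that IN value gives OUT[B1] (row B1 above).

Answer: {a: ⊤, b: ⊤, c: -, d: ⊤, e: -, f: ⊤}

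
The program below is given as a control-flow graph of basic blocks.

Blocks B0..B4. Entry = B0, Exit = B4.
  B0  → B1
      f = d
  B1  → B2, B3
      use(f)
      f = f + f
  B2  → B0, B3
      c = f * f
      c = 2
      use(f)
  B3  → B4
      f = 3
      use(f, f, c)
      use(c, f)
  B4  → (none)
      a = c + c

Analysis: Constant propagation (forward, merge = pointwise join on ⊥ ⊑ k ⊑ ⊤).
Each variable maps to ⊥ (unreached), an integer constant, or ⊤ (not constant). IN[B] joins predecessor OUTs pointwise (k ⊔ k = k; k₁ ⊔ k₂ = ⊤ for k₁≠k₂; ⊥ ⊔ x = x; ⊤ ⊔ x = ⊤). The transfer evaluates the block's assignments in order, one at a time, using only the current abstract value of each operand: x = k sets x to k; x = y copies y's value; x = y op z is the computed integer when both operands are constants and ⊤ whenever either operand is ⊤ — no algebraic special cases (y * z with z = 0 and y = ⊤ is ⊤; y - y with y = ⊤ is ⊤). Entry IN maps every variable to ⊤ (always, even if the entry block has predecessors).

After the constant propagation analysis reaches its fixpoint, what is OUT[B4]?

Answer: {a: ⊤, b: ⊤, c: ⊤, d: ⊤, e: ⊤, f: 3}

Trace:
Fixpoint table:
  B0:   IN=(all ⊤)   OUT=(all ⊤)
  B1:   IN=(all ⊤)   OUT=(all ⊤)
  B2:   IN=(all ⊤)   OUT={c:2; rest ⊤}
  B3:   IN=(all ⊤)   OUT={f:3; rest ⊤}
  B4:   IN={f:3; rest ⊤}   OUT={f:3; rest ⊤}

Merge at B4: IN[B4] = OUT[B3] = {a: ⊤, b: ⊤, c: ⊤, d: ⊤, e: ⊤, f: 3}
Applying B4's transfer function to that IN value gives OUT[B4] (row B4 above).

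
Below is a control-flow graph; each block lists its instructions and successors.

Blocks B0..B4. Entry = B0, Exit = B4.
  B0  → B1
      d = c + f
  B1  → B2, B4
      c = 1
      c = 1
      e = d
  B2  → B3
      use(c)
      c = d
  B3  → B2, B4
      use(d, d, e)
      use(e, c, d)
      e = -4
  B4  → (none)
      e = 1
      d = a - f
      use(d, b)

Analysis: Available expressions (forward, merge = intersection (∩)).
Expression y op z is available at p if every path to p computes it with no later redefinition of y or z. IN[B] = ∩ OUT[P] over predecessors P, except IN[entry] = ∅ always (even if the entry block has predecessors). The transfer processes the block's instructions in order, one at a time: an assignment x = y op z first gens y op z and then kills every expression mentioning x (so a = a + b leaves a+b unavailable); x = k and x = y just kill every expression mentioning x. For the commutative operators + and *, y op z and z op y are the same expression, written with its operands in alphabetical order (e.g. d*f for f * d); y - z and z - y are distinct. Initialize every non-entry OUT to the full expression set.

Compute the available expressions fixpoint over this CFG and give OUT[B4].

Per-block solution:
  B0:   IN={}   OUT={c+f}
  B1:   IN={c+f}   OUT={}
  B2:   IN={}   OUT={}
  B3:   IN={}   OUT={}
  B4:   IN={}   OUT={a-f}

Merge at B4: IN[B4] = OUT[B1] ∩ OUT[B3] = {}
Applying B4's transfer function to that IN value gives OUT[B4] (row B4 above).

Answer: {a-f}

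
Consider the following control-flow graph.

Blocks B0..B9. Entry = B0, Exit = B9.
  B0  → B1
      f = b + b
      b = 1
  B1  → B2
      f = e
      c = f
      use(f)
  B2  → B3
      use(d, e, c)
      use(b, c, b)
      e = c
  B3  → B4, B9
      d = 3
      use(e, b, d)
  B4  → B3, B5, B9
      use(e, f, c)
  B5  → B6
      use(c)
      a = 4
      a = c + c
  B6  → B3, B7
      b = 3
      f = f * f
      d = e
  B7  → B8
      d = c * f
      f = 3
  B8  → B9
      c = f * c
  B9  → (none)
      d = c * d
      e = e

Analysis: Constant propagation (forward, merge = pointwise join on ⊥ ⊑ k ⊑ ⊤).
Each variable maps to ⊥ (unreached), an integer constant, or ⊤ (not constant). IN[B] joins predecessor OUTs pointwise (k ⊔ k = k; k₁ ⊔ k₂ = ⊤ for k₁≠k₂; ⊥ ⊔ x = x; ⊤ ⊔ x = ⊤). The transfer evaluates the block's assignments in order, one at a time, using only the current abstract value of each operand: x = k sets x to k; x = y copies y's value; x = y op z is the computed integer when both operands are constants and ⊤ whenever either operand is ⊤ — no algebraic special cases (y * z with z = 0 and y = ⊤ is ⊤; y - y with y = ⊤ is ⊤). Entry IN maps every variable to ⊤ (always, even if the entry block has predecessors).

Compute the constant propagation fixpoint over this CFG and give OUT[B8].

Answer: {a: ⊤, b: 3, c: ⊤, d: ⊤, e: ⊤, f: 3}

Derivation:
Fixpoint table:
  B0: | IN=(all ⊤) | OUT={b:1; rest ⊤}
  B1: | IN={b:1; rest ⊤} | OUT={b:1; rest ⊤}
  B2: | IN={b:1; rest ⊤} | OUT={b:1; rest ⊤}
  B3: | IN=(all ⊤) | OUT={d:3; rest ⊤}
  B4: | IN={d:3; rest ⊤} | OUT={d:3; rest ⊤}
  B5: | IN={d:3; rest ⊤} | OUT={d:3; rest ⊤}
  B6: | IN={d:3; rest ⊤} | OUT={b:3; rest ⊤}
  B7: | IN={b:3; rest ⊤} | OUT={b:3, f:3; rest ⊤}
  B8: | IN={b:3, f:3; rest ⊤} | OUT={b:3, f:3; rest ⊤}
  B9: | IN=(all ⊤) | OUT=(all ⊤)

Merge at B8: IN[B8] = OUT[B7] = {a: ⊤, b: 3, c: ⊤, d: ⊤, e: ⊤, f: 3}
Applying B8's transfer function to that IN value gives OUT[B8] (row B8 above).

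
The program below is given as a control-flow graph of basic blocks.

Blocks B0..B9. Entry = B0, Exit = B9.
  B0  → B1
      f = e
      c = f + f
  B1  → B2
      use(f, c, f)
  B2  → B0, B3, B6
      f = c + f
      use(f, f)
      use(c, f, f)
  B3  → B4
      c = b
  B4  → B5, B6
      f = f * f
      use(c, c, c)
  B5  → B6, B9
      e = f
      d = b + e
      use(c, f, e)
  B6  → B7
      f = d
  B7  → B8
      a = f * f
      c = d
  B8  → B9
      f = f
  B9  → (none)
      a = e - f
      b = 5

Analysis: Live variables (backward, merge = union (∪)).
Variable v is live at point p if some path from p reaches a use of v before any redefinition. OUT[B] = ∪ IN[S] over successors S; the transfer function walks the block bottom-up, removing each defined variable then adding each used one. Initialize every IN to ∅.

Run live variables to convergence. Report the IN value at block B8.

Converged values:
  B0:  IN={b, d, e}  OUT={b, c, d, e, f}
  B1:  IN={b, c, d, e, f}  OUT={b, c, d, e, f}
  B2:  IN={b, c, d, e, f}  OUT={b, d, e, f}
  B3:  IN={b, d, e, f}  OUT={b, c, d, e, f}
  B4:  IN={b, c, d, e, f}  OUT={b, c, d, e, f}
  B5:  IN={b, c, f}  OUT={d, e, f}
  B6:  IN={d, e}  OUT={d, e, f}
  B7:  IN={d, e, f}  OUT={e, f}
  B8:  IN={e, f}  OUT={e, f}
  B9:  IN={e, f}  OUT={}

Merge at B8: OUT[B8] = IN[B9] = {e, f}
Applying B8's transfer function to that OUT value gives IN[B8] (row B8 above).

Answer: {e, f}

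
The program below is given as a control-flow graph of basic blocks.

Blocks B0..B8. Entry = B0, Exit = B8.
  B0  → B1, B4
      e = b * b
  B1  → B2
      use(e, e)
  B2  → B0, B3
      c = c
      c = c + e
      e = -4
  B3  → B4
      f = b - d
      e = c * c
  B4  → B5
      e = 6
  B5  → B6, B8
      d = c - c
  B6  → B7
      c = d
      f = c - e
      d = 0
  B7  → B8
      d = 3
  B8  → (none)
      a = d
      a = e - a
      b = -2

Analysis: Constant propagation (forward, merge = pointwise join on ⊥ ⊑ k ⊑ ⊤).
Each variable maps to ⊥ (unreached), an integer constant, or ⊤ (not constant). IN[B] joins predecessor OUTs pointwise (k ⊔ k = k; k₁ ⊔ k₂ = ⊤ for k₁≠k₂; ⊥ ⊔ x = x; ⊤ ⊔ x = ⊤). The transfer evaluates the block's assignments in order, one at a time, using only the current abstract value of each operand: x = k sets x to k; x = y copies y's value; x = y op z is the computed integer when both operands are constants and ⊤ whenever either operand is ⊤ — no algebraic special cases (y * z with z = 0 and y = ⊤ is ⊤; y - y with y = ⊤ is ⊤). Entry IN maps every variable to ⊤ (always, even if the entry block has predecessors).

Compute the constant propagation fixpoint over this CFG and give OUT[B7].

Answer: {a: ⊤, b: ⊤, c: ⊤, d: 3, e: 6, f: ⊤}

Trace:
Per-block solution:
  B0: | IN=(all ⊤) | OUT=(all ⊤)
  B1: | IN=(all ⊤) | OUT=(all ⊤)
  B2: | IN=(all ⊤) | OUT={e:-4; rest ⊤}
  B3: | IN={e:-4; rest ⊤} | OUT=(all ⊤)
  B4: | IN=(all ⊤) | OUT={e:6; rest ⊤}
  B5: | IN={e:6; rest ⊤} | OUT={e:6; rest ⊤}
  B6: | IN={e:6; rest ⊤} | OUT={d:0, e:6; rest ⊤}
  B7: | IN={d:0, e:6; rest ⊤} | OUT={d:3, e:6; rest ⊤}
  B8: | IN={e:6; rest ⊤} | OUT={b:-2, e:6; rest ⊤}

Merge at B7: IN[B7] = OUT[B6] = {a: ⊤, b: ⊤, c: ⊤, d: 0, e: 6, f: ⊤}
Applying B7's transfer function to that IN value gives OUT[B7] (row B7 above).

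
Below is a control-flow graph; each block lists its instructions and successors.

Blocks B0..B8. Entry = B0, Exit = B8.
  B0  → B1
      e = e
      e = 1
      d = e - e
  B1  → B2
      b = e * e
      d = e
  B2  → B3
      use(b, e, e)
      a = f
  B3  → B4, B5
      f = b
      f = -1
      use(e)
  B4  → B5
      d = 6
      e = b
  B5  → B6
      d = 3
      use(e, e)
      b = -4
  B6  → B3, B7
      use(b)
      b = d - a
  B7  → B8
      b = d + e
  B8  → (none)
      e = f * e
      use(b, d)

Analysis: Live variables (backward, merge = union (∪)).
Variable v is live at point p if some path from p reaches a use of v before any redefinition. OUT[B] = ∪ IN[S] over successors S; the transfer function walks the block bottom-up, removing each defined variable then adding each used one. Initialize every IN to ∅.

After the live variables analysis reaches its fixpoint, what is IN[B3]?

Answer: {a, b, e}

Working:
Converged values:
  B0: | IN={e, f} | OUT={e, f}
  B1: | IN={e, f} | OUT={b, e, f}
  B2: | IN={b, e, f} | OUT={a, b, e}
  B3: | IN={a, b, e} | OUT={a, b, e, f}
  B4: | IN={a, b, f} | OUT={a, e, f}
  B5: | IN={a, e, f} | OUT={a, b, d, e, f}
  B6: | IN={a, b, d, e, f} | OUT={a, b, d, e, f}
  B7: | IN={d, e, f} | OUT={b, d, e, f}
  B8: | IN={b, d, e, f} | OUT={}

Merge at B3: OUT[B3] = IN[B4] ⊔ IN[B5] = {a, b, e, f}
Applying B3's transfer function to that OUT value gives IN[B3] (row B3 above).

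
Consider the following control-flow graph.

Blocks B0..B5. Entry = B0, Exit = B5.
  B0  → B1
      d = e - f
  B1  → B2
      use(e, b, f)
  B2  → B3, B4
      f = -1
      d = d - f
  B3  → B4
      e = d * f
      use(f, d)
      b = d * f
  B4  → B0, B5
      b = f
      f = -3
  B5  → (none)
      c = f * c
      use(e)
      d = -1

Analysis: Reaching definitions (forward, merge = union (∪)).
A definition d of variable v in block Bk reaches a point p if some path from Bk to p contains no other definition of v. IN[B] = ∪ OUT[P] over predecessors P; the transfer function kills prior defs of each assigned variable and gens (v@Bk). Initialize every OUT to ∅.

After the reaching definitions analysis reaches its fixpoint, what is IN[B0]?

Per-block solution:
  B0:  IN={b@B4, d@B2, e@B3, f@B4}  OUT={b@B4, d@B0, e@B3, f@B4}
  B1:  IN={b@B4, d@B0, e@B3, f@B4}  OUT={b@B4, d@B0, e@B3, f@B4}
  B2:  IN={b@B4, d@B0, e@B3, f@B4}  OUT={b@B4, d@B2, e@B3, f@B2}
  B3:  IN={b@B4, d@B2, e@B3, f@B2}  OUT={b@B3, d@B2, e@B3, f@B2}
  B4:  IN={b@B3, b@B4, d@B2, e@B3, f@B2}  OUT={b@B4, d@B2, e@B3, f@B4}
  B5:  IN={b@B4, d@B2, e@B3, f@B4}  OUT={b@B4, c@B5, d@B5, e@B3, f@B4}

Merge at B0 (entry node, so the boundary value {} is joined with the incoming edge(s)): IN[B0] = {} ⊔ OUT[B4] = {b@B4, d@B2, e@B3, f@B4}

Answer: {b@B4, d@B2, e@B3, f@B4}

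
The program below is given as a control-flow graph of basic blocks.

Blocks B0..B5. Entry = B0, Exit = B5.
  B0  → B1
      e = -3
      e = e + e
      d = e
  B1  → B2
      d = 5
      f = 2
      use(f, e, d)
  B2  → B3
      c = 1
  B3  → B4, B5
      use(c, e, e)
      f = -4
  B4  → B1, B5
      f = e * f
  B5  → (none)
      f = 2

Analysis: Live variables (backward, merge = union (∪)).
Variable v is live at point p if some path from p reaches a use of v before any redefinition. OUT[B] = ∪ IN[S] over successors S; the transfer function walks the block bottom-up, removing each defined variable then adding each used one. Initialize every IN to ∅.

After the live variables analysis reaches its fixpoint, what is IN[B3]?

Fixpoint table:
  B0: | IN={} | OUT={e}
  B1: | IN={e} | OUT={e}
  B2: | IN={e} | OUT={c, e}
  B3: | IN={c, e} | OUT={e, f}
  B4: | IN={e, f} | OUT={e}
  B5: | IN={} | OUT={}

Merge at B3: OUT[B3] = IN[B4] ⊔ IN[B5] = {e, f}
Applying B3's transfer function to that OUT value gives IN[B3] (row B3 above).

Answer: {c, e}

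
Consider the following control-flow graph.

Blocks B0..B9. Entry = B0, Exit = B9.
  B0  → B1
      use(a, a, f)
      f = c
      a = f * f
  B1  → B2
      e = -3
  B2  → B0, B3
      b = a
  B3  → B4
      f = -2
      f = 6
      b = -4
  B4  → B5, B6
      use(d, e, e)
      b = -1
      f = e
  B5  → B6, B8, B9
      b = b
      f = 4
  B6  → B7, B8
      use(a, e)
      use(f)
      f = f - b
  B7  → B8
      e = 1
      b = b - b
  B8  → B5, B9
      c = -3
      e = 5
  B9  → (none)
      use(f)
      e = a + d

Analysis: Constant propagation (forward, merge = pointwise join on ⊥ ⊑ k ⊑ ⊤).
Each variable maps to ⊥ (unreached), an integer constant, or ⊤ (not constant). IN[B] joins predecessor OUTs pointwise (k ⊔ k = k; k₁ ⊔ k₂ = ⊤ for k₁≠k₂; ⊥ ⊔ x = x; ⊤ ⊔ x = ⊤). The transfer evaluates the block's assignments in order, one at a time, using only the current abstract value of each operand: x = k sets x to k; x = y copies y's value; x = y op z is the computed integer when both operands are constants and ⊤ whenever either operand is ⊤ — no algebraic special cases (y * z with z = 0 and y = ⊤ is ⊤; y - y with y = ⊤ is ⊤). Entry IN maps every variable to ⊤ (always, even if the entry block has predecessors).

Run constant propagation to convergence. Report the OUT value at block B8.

Fixpoint table:
  B0:  IN=(all ⊤)  OUT=(all ⊤)
  B1:  IN=(all ⊤)  OUT={e:-3; rest ⊤}
  B2:  IN={e:-3; rest ⊤}  OUT={e:-3; rest ⊤}
  B3:  IN={e:-3; rest ⊤}  OUT={b:-4, e:-3, f:6; rest ⊤}
  B4:  IN={b:-4, e:-3, f:6; rest ⊤}  OUT={b:-1, e:-3, f:-3; rest ⊤}
  B5:  IN=(all ⊤)  OUT={f:4; rest ⊤}
  B6:  IN=(all ⊤)  OUT=(all ⊤)
  B7:  IN=(all ⊤)  OUT={e:1; rest ⊤}
  B8:  IN=(all ⊤)  OUT={c:-3, e:5; rest ⊤}
  B9:  IN=(all ⊤)  OUT=(all ⊤)

Merge at B8: IN[B8] = OUT[B5] ⊔ OUT[B6] ⊔ OUT[B7] = {a: ⊤, b: ⊤, c: ⊤, d: ⊤, e: ⊤, f: ⊤}
Applying B8's transfer function to that IN value gives OUT[B8] (row B8 above).

Answer: {a: ⊤, b: ⊤, c: -3, d: ⊤, e: 5, f: ⊤}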